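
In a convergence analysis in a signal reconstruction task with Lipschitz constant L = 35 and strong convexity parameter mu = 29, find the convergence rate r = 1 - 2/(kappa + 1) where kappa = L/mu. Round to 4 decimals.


Step 1: Compute the condition number.
kappa = L/mu = 35/29 = 1.2069
Step 2: Compute the convergence rate.
r = 1 - 2/(kappa + 1) = 1 - 2*mu/(L + mu) = (L - mu)/(L + mu) = 6/64 = 0.0938


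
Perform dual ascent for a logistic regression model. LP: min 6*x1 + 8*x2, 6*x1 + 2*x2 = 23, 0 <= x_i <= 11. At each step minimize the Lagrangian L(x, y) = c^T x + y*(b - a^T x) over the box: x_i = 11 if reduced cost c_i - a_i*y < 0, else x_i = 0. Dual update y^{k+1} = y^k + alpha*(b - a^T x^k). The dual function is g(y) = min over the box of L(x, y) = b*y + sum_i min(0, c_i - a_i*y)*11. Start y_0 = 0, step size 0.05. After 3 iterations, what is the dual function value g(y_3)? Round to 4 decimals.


Dual ascent for LP: min 6*x1 + 8*x2, 6*x1 + 2*x2 = 23, 0 <= x_i <= 11
Step 1: y^k = 0.0, reduced costs: (6.0, 8.0)
  x^k = (0.0, 0.0), subgradient = b - a^T x = 23.0
  y^{k+1} = 0.0 + 0.05*23.0 = 1.15
Step 2: y^k = 1.15, reduced costs: (-0.9, 5.7)
  x^k = (11.0, 0.0), subgradient = b - a^T x = -43.0
  y^{k+1} = 1.15 + 0.05*-43.0 = -1.0
Step 3: y^k = -1.0, reduced costs: (12.0, 10.0)
  x^k = (0.0, 0.0), subgradient = b - a^T x = 23.0
  y^{k+1} = -1.0 + 0.05*23.0 = 0.15
Dual objective at y_3 = 0.15: reduced costs (5.1, 7.7), box minimizer x = (0.0, 0.0)
g(y_3) = b*y + (c1 - a1*y)*x1 + (c2 - a2*y)*x2 = 23*0.15 + 5.1*0.0 + 7.7*0.0 = 3.45 + 0.0 + 0.0 = 3.45


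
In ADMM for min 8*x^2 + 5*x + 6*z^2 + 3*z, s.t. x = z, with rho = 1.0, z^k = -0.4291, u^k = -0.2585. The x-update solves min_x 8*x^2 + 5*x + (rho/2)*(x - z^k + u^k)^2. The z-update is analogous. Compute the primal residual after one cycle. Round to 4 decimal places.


ADMM iteration with rho = 1.0, z^k = -0.4291, u^k = -0.2585
Step 1: x-update.
Minimize 8*x^2 + 5*x + (1.0/2)*(x + 0.4291 - 0.2585)^2
FOC: (2*8 + 1.0)*x = -5 + 1.0*(-0.4291 + 0.2585)
x^{k+1} = -0.3042
Step 2: z-update.
Minimize 6*z^2 + 3*z + (1.0/2)*(-0.3042 - z - 0.2585)^2
FOC: (2*6 + 1.0)*z = -3 + 1.0*(-0.3042 - 0.2585)
z^{k+1} = -0.2741
Step 3: u-update.
u^{k+1} = -0.2585 - 0.3042 + 0.2741 = -0.2886
Step 4: Primal residual = |-0.3042 + 0.2741| = 0.0301


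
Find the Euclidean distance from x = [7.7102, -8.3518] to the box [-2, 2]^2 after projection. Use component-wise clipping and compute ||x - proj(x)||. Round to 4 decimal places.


Project each component onto [-2, 2].
clip(7.7102) = 2.0, clip(-8.3518) = -2.0
Projection = [2.0, -2.0]
Squared diffs: [32.6064, 40.3454]
Distance = sqrt(72.9518) = 8.5412


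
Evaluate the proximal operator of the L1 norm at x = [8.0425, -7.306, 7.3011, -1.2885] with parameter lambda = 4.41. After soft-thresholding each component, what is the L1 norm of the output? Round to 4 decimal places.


Soft-thresholding with lambda = 4.41:
prox(8.0425) = sign(8.0425)*max(|8.0425| - 4.41, 0) = 3.6325
prox(-7.306) = sign(-7.306)*max(|-7.306| - 4.41, 0) = -2.896
prox(7.3011) = sign(7.3011)*max(|7.3011| - 4.41, 0) = 2.8911
prox(-1.2885) = sign(-1.2885)*max(|-1.2885| - 4.41, 0) = 0.0
prox(x) = [3.6325, -2.896, 2.8911, 0.0]
||prox(x)||_1 = 3.6325 + 2.896 + 2.8911 + 0.0 = 9.4196


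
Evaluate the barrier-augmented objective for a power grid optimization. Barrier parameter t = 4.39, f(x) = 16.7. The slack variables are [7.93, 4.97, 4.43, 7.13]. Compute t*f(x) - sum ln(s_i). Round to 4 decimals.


Step 1: Compute log-barrier.
ln values: [2.0707, 1.6034, 1.4884, 1.9643]
phi = -(2.0707 + 1.6034 + 1.4884 + 1.9643) = -7.1268
Step 2: Compute augmented objective.
t*f(x) = 4.39*16.7 = 73.313
Total = 73.313 - 7.1268 = 66.1862


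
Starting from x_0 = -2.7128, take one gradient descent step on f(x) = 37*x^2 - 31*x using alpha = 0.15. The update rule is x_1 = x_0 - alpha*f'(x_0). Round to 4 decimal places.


We compute the gradient at x_0 and apply the update.
f'(x) = 74*x - 31
f'(-2.7128) = 74*-2.7128 - 31 = -231.7472
x_1 = -2.7128 - 0.15*-231.7472 = 32.0493


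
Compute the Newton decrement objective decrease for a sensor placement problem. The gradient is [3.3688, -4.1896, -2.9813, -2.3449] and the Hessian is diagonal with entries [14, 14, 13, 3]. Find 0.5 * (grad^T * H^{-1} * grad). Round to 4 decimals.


Step 1: H is diagonal, so H^(-1) * g = [0.2406, -0.2993, -0.2293, -0.7816].
Step 2: g^T H^(-1) g = sum_i g_i^2 / H_ii
  = (3.3688)^2/14 + (-4.1896)^2/14 + (-2.9813)^2/13 + (-2.3449)^2/3
  = 0.8106 + 1.2538 + 0.6837 + 1.8329 = 4.581
Step 3: Objective decrease = 0.5 * g^T H^(-1) g = 2.2905


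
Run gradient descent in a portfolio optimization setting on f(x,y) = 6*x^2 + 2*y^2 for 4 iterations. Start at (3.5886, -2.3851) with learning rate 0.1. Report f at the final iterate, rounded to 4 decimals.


Gradient descent on f(x,y) = 6*x^2 + 2*y^2.
Starting point: (3.5886, -2.3851), alpha = 0.1
Step 1: grad_x = 2*6*3.5886 = 43.0632, grad_y = 2*2*-2.3851 = -9.5404
  x_1 = 3.5886 - 0.1*43.0632 = -0.7177
  y_1 = -2.3851 - 0.1*-9.5404 = -1.4311
Step 2: grad_x = 2*6*-0.7177 = -8.6126, grad_y = 2*2*-1.4311 = -5.7242
  x_2 = -0.7177 - 0.1*-8.6126 = 0.1435
  y_2 = -1.4311 - 0.1*-5.7242 = -0.8586
Step 3: grad_x = 2*6*0.1435 = 1.7225, grad_y = 2*2*-0.8586 = -3.4345
  x_3 = 0.1435 - 0.1*1.7225 = -0.0287
  y_3 = -0.8586 - 0.1*-3.4345 = -0.5152
Step 4: grad_x = 2*6*-0.0287 = -0.3445, grad_y = 2*2*-0.5152 = -2.0607
  x_4 = -0.0287 - 0.1*-0.3445 = 0.0057
  y_4 = -0.5152 - 0.1*-2.0607 = -0.3091
f(0.0057, -0.3091) = 6*0.0057^2 + 2*(-0.3091)^2 = 0.1913


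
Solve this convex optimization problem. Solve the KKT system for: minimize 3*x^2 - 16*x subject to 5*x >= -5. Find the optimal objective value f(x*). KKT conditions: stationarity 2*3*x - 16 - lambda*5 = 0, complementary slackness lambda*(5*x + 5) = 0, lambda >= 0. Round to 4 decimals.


Step 1: Try lambda = 0 (constraint inactive).
Stationarity: 2*3*x - 16 = 0
x* = 16/(2*3) = 8/3 = 2.6667 (rounded; the exact value 8/3 is used below)
Check constraint: 5*2.6667 = 13.3335 >= -5 -- satisfied.
Step 2: Compute optimal value.
f(x*) = 3*(8/3)^2 - 16*(8/3) = -21.3333


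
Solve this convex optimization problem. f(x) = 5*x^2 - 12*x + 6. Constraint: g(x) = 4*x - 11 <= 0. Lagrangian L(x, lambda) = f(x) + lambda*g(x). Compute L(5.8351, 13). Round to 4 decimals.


Step 1: Evaluate f(x).
f(5.8351) = 5*5.8351^2 - 12*5.8351 + 6 = 106.2208
Step 2: Evaluate g(x).
g(5.8351) = 4*5.8351 - 11 = 12.3404
Step 3: Compute Lagrangian.
L = 106.2208 + 13*12.3404 = 266.646


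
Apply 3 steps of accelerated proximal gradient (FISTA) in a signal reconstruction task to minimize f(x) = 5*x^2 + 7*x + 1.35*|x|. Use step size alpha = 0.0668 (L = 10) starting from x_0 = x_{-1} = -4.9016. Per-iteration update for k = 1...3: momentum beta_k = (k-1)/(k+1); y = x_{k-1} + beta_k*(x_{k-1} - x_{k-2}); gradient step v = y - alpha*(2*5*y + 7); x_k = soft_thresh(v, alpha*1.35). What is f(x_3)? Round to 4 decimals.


FISTA on f(x) = 5*x^2 + 7*x + 1.35*|x|
L = 10, alpha = 0.0668
Iteration 1: beta = 0.0, y = -4.9016 + 0.0*(-4.9016 + 4.9016) = -4.9016
  grad(y) = -42.016, v = y - alpha*grad = -2.0949
  prox(v) = soft_thresh(-2.0949, 0.0902) = -2.0048
Iteration 2: beta = 0.3333, y = -2.0048 + 0.3333*(-2.0048 + 4.9016) = -1.0391
  grad(y) = -3.3913, v = y - alpha*grad = -0.8126
  prox(v) = soft_thresh(-0.8126, 0.0902) = -0.7224
Iteration 3: beta = 0.5, y = -0.7224 + 0.5*(-0.7224 + 2.0048) = -0.0812
  grad(y) = 6.1876, v = y - alpha*grad = -0.4946
  prox(v) = soft_thresh(-0.4946, 0.0902) = -0.4044
f(x_3) = 5*(-0.4044)^2 + 7*(-0.4044) + 1.35*|-0.4044| = -1.4672


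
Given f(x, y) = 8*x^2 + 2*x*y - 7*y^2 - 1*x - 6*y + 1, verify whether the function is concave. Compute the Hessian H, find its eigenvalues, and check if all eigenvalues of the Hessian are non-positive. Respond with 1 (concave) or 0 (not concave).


The Hessian of f(x,y) = 8*x^2 + 2*x*y - 7*y^2 - 1*x - 6*y + 1 is:
H = [[16, 2], [2, -14]]
Trace = 16 - 14 = 2
Determinant = 16*-14 - (2)^2 = -228
Discriminant = (2)^2 - 4*-228 = 916.0
Eigenvalues: lambda_1 = -14.1327, lambda_2 = 16.1327
The function is not concave.

0


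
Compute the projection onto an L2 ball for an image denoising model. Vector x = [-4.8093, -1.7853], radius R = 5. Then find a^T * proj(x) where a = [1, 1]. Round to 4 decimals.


Step 1: Compute ||x|| (intermediates to 6 decimals).
||x|| = sqrt((-4.8093)^2 + (-1.7853)^2) = 5.129977
Step 2: Project.
Since ||x|| > R, scale = R/||x|| = 5/5.129977 = 0.974663, proj(x) = scale * x
proj(x) = [-4.687447, -1.740066]
Step 3: Dot product.
a^T * proj(x) = 1*(-4.687447) + 1*(-1.740066) = -6.4275


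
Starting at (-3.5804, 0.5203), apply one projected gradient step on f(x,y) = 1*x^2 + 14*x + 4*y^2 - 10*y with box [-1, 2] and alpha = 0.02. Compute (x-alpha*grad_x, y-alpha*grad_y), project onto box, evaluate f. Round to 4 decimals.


Step 1: Compute gradient at (-3.5804, 0.5203).
grad_x = 2*1*-3.5804 + 14 = 6.8392
grad_y = 2*4*0.5203 - 10 = -5.8376
Step 2: Gradient step.
x_raw = -3.5804 - 0.02*6.8392 = -3.7172
y_raw = 0.5203 - 0.02*-5.8376 = 0.6371
Step 3: Project onto [-1, 2].
x_proj = clip(-3.7172) = -1.0
y_proj = clip(0.6371) = 0.6371
Step 4: Evaluate f.
f(-1.0, 0.6371) = -17.7472


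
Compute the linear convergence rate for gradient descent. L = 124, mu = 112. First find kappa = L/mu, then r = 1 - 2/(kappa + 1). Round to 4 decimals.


Step 1: Compute the condition number.
kappa = L/mu = 124/112 = 1.1071
Step 2: Compute the convergence rate.
r = 1 - 2/(kappa + 1) = 1 - 2*mu/(L + mu) = (L - mu)/(L + mu) = 12/236 = 0.0508


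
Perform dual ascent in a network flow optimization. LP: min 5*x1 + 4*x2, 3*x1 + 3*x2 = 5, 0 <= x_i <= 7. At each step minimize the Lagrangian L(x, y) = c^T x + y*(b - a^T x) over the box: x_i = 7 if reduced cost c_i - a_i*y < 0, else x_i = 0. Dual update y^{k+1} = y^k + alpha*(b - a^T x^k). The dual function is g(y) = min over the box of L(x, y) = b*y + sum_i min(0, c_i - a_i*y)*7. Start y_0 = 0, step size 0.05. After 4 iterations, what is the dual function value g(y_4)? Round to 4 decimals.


Dual ascent for LP: min 5*x1 + 4*x2, 3*x1 + 3*x2 = 5, 0 <= x_i <= 7
Step 1: y^k = 0.0, reduced costs: (5.0, 4.0)
  x^k = (0.0, 0.0), subgradient = b - a^T x = 5.0
  y^{k+1} = 0.0 + 0.05*5.0 = 0.25
Step 2: y^k = 0.25, reduced costs: (4.25, 3.25)
  x^k = (0.0, 0.0), subgradient = b - a^T x = 5.0
  y^{k+1} = 0.25 + 0.05*5.0 = 0.5
Step 3: y^k = 0.5, reduced costs: (3.5, 2.5)
  x^k = (0.0, 0.0), subgradient = b - a^T x = 5.0
  y^{k+1} = 0.5 + 0.05*5.0 = 0.75
Step 4: y^k = 0.75, reduced costs: (2.75, 1.75)
  x^k = (0.0, 0.0), subgradient = b - a^T x = 5.0
  y^{k+1} = 0.75 + 0.05*5.0 = 1.0
Dual objective at y_4 = 1.0: reduced costs (2.0, 1.0), box minimizer x = (0.0, 0.0)
g(y_4) = b*y + (c1 - a1*y)*x1 + (c2 - a2*y)*x2 = 5*1.0 + 2.0*0.0 + 1.0*0.0 = 5.0 + 0.0 + 0.0 = 5.0


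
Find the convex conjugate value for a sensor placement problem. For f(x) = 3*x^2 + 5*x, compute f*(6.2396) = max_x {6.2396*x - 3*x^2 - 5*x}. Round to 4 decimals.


f*(y) = sup_x {y*x - a*x^2 - b*x} = sup_x {(y-b)*x - a*x^2}
FOC: (y - b) - 2a*x = 0 => x* = (y - b)/(2a)
x* = (6.2396 - 5)/(2*3) = 0.2066
f*(6.2396) = (y-b)^2/(4a) = (6.2396 - 5)^2/(4*3)
= 1.5366/12 = 0.1281


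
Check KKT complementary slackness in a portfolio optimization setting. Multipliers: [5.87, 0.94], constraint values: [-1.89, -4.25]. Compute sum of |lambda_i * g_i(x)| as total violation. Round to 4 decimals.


KKT complementary slackness check:
lambda_1 * g_1 = 5.87 * -1.89 = -11.0943
lambda_2 * g_2 = 0.94 * -4.25 = -3.995
Total violation = 11.0943 + 3.995 = 15.0893


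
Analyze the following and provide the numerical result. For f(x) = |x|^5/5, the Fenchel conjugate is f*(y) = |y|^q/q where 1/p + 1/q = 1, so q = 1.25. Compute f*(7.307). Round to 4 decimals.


The conjugate exponent q satisfies 1/p + 1/q = 1.
p = 5, so q = 5/(5 - 1) = 1.25
|y|^q = 7.307^1.25 = 12.0136
f*(7.307) = 12.0136 / 1.25 = 9.6109


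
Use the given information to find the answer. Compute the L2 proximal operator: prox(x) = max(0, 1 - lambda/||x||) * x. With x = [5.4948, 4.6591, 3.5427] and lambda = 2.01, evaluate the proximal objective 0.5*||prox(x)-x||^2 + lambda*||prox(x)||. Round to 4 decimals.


Step 1: Compute ||x||.
||x|| = 8.0281
Step 2: Compute scaling factor.
scale = max(0, 1 - 2.01/8.0281) = 0.7496
Step 3: prox(x) = [4.1191, 3.4926, 2.6557]
||prox(x)|| = 6.0181
Step 4: Proximal objective.
0.5*||prox-x||^2 = 2.0201
lambda*||prox|| = 12.0964
Total = 14.1165


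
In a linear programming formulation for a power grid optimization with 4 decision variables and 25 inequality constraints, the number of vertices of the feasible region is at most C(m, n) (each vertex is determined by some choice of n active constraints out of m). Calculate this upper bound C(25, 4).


Each vertex corresponds to some choice of n active constraints out of m, so the number of vertices is at most C(m, n) = m! / (n!(m-n)!).
m = 25, n = 4
Numerator: 25 * 24 * 23 * 22
Denominator: 4! = 24
C(25, 4) = 12650


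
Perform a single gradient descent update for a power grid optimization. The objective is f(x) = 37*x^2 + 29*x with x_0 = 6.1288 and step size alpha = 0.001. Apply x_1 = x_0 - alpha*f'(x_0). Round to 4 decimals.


We compute the gradient at x_0 and apply the update.
f'(x) = 74*x + 29
f'(6.1288) = 74*6.1288 + 29 = 482.5312
x_1 = 6.1288 - 0.001*482.5312 = 5.6463


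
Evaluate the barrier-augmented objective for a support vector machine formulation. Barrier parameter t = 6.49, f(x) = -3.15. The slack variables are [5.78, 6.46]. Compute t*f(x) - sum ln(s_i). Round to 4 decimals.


Step 1: Compute log-barrier.
ln values: [1.7544, 1.8656]
phi = -(1.7544 + 1.8656) = -3.62
Step 2: Compute augmented objective.
t*f(x) = 6.49*-3.15 = -20.4435
Total = -20.4435 - 3.62 = -24.0635


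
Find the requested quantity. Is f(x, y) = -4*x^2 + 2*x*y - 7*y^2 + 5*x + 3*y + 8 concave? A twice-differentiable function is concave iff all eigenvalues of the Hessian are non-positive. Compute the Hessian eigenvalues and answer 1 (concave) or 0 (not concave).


The Hessian of f(x,y) = -4*x^2 + 2*x*y - 7*y^2 + 5*x + 3*y + 8 is:
H = [[-8, 2], [2, -14]]
Trace = -8 - 14 = -22
Determinant = -8*-14 - (2)^2 = 108
Discriminant = (-22)^2 - 4*108 = 52.0
Eigenvalues: lambda_1 = -14.6056, lambda_2 = -7.3944
The function is concave.

1


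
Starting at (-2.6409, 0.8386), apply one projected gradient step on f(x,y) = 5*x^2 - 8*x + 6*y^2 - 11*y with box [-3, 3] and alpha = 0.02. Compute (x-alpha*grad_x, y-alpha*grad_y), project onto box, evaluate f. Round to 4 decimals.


Step 1: Compute gradient at (-2.6409, 0.8386).
grad_x = 2*5*-2.6409 - 8 = -34.409
grad_y = 2*6*0.8386 - 11 = -0.9368
Step 2: Gradient step.
x_raw = -2.6409 - 0.02*-34.409 = -1.9527
y_raw = 0.8386 - 0.02*-0.9368 = 0.8573
Step 3: Project onto [-3, 3].
x_proj = clip(-1.9527) = -1.9527
y_proj = clip(0.8573) = 0.8573
Step 4: Evaluate f.
f(-1.9527, 0.8573) = 29.6668


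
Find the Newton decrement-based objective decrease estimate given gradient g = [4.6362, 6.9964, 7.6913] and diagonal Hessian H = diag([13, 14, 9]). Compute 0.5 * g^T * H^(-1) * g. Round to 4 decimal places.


Step 1: H is diagonal, so H^(-1) * g = [0.3566, 0.4997, 0.8546].
Step 2: g^T H^(-1) g = sum_i g_i^2 / H_ii
  = (4.6362)^2/13 + (6.9964)^2/14 + (7.6913)^2/9
  = 1.6534 + 3.4964 + 6.5729 = 11.7227
Step 3: Objective decrease = 0.5 * g^T H^(-1) g = 5.8614


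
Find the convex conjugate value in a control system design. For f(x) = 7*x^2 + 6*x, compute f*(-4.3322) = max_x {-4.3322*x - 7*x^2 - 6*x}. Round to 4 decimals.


f*(y) = sup_x {y*x - a*x^2 - b*x} = sup_x {(y-b)*x - a*x^2}
FOC: (y - b) - 2a*x = 0 => x* = (y - b)/(2a)
x* = (-4.3322 - 6)/(2*7) = -0.738
f*(-4.3322) = (y-b)^2/(4a) = (-4.3322 - 6)^2/(4*7)
= 106.7544/28 = 3.8127


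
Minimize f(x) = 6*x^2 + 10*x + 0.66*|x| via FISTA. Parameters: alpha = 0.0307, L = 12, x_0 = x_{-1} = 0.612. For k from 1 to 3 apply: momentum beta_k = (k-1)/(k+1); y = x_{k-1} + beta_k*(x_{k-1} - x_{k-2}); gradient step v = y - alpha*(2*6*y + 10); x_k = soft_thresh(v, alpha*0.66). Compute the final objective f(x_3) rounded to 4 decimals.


FISTA on f(x) = 6*x^2 + 10*x + 0.66*|x|
L = 12, alpha = 0.0307
Iteration 1: beta = 0.0, y = 0.612 + 0.0*(0.612 - 0.612) = 0.612
  grad(y) = 17.344, v = y - alpha*grad = 0.0795
  prox(v) = soft_thresh(0.0795, 0.0203) = 0.0593
Iteration 2: beta = 0.3333, y = 0.0593 + 0.3333*(0.0593 - 0.612) = -0.125
  grad(y) = 8.5004, v = y - alpha*grad = -0.3859
  prox(v) = soft_thresh(-0.3859, 0.0203) = -0.3657
Iteration 3: beta = 0.5, y = -0.3657 + 0.5*(-0.3657 - 0.0593) = -0.5781
  grad(y) = 3.0624, v = y - alpha*grad = -0.6722
  prox(v) = soft_thresh(-0.6722, 0.0203) = -0.6519
f(x_3) = 6*(-0.6519)^2 + 10*(-0.6519) + 0.66*|-0.6519| = -3.5389


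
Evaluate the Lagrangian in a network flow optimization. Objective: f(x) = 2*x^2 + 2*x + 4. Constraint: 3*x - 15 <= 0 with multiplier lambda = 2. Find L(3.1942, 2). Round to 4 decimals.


Step 1: Evaluate f(x).
f(3.1942) = 2*3.1942^2 + 2*3.1942 + 4 = 30.7942
Step 2: Evaluate g(x).
g(3.1942) = 3*3.1942 - 15 = -5.4174
Step 3: Compute Lagrangian.
L = 30.7942 + 2*-5.4174 = 19.9594


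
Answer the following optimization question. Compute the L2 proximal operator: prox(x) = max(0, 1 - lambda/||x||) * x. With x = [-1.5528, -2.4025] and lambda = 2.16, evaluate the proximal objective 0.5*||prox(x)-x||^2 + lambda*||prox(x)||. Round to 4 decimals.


Step 1: Compute ||x||.
||x|| = 2.8606
Step 2: Compute scaling factor.
scale = max(0, 1 - 2.16/2.8606) = 0.2449
Step 3: prox(x) = [-0.3803, -0.5884]
||prox(x)|| = 0.7006
Step 4: Proximal objective.
0.5*||prox-x||^2 = 2.3328
lambda*||prox|| = 1.5133
Total = 3.8462


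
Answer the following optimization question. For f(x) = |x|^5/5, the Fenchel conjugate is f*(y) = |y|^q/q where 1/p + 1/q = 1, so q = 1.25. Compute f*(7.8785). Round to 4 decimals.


The conjugate exponent q satisfies 1/p + 1/q = 1.
p = 5, so q = 5/(5 - 1) = 1.25
|y|^q = 7.8785^1.25 = 13.1994
f*(7.8785) = 13.1994 / 1.25 = 10.5595


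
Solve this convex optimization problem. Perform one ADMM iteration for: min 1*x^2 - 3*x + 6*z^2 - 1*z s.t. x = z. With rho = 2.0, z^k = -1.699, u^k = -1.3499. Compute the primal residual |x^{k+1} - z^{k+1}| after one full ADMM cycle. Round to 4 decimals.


ADMM iteration with rho = 2.0, z^k = -1.699, u^k = -1.3499
Step 1: x-update.
Minimize 1*x^2 - 3*x + (2.0/2)*(x + 1.699 - 1.3499)^2
FOC: (2*1 + 2.0)*x = 3 + 2.0*(-1.699 + 1.3499)
x^{k+1} = 0.5755
Step 2: z-update.
Minimize 6*z^2 - 1*z + (2.0/2)*(0.5755 - z - 1.3499)^2
FOC: (2*6 + 2.0)*z = 1 + 2.0*(0.5755 - 1.3499)
z^{k+1} = -0.0392
Step 3: u-update.
u^{k+1} = -1.3499 + 0.5755 + 0.0392 = -0.7352
Step 4: Primal residual = |0.5755 + 0.0392| = 0.6147


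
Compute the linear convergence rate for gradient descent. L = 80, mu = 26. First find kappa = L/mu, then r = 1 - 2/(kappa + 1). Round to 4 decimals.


Step 1: Compute the condition number.
kappa = L/mu = 80/26 = 3.0769
Step 2: Compute the convergence rate.
r = 1 - 2/(kappa + 1) = 1 - 2*mu/(L + mu) = (L - mu)/(L + mu) = 54/106 = 0.5094


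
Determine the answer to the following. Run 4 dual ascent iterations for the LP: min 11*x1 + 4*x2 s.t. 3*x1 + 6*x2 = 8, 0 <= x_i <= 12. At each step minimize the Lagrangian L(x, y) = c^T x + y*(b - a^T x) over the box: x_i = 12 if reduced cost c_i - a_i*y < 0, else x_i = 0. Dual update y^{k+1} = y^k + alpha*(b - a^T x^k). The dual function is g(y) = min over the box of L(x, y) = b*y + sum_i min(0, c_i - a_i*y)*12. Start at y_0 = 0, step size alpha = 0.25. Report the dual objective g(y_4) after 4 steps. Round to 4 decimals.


Dual ascent for LP: min 11*x1 + 4*x2, 3*x1 + 6*x2 = 8, 0 <= x_i <= 12
Step 1: y^k = 0.0, reduced costs: (11.0, 4.0)
  x^k = (0.0, 0.0), subgradient = b - a^T x = 8.0
  y^{k+1} = 0.0 + 0.25*8.0 = 2.0
Step 2: y^k = 2.0, reduced costs: (5.0, -8.0)
  x^k = (0.0, 12.0), subgradient = b - a^T x = -64.0
  y^{k+1} = 2.0 + 0.25*-64.0 = -14.0
Step 3: y^k = -14.0, reduced costs: (53.0, 88.0)
  x^k = (0.0, 0.0), subgradient = b - a^T x = 8.0
  y^{k+1} = -14.0 + 0.25*8.0 = -12.0
Step 4: y^k = -12.0, reduced costs: (47.0, 76.0)
  x^k = (0.0, 0.0), subgradient = b - a^T x = 8.0
  y^{k+1} = -12.0 + 0.25*8.0 = -10.0
Dual objective at y_4 = -10.0: reduced costs (41.0, 64.0), box minimizer x = (0.0, 0.0)
g(y_4) = b*y + (c1 - a1*y)*x1 + (c2 - a2*y)*x2 = 8*(-10.0) + 41.0*0.0 + 64.0*0.0 = -80.0 + 0.0 + 0.0 = -80.0


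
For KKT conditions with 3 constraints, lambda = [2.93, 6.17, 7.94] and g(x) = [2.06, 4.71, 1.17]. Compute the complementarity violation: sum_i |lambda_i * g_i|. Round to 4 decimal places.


KKT complementary slackness check:
lambda_1 * g_1 = 2.93 * 2.06 = 6.0358
lambda_2 * g_2 = 6.17 * 4.71 = 29.0607
lambda_3 * g_3 = 7.94 * 1.17 = 9.2898
Total violation = 6.0358 + 29.0607 + 9.2898 = 44.3863


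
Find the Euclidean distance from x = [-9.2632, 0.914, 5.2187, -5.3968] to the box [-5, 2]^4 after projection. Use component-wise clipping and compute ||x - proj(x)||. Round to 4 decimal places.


Project each component onto [-5, 2].
clip(-9.2632) = -5.0, clip(0.914) = 0.914, clip(5.2187) = 2.0, clip(-5.3968) = -5.0
Projection = [-5.0, 0.914, 2.0, -5.0]
Squared diffs: [18.1749, 0.0, 10.36, 0.1575]
Distance = sqrt(28.6924) = 5.3565


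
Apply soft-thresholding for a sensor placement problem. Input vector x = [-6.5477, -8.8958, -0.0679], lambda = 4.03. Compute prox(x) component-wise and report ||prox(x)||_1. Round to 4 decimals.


Soft-thresholding with lambda = 4.03:
prox(-6.5477) = sign(-6.5477)*max(|-6.5477| - 4.03, 0) = -2.5177
prox(-8.8958) = sign(-8.8958)*max(|-8.8958| - 4.03, 0) = -4.8658
prox(-0.0679) = sign(-0.0679)*max(|-0.0679| - 4.03, 0) = 0.0
prox(x) = [-2.5177, -4.8658, 0.0]
||prox(x)||_1 = 2.5177 + 4.8658 + 0.0 = 7.3835


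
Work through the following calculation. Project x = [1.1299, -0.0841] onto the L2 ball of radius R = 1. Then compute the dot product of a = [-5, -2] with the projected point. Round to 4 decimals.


Step 1: Compute ||x|| (intermediates to 6 decimals).
||x|| = sqrt(1.1299^2 + (-0.0841)^2) = 1.133026
Step 2: Project.
Since ||x|| > R, scale = R/||x|| = 1/1.133026 = 0.882592, proj(x) = scale * x
proj(x) = [0.997241, -0.074226]
Step 3: Dot product.
a^T * proj(x) = -5*0.997241 - 2*(-0.074226) = -4.8378


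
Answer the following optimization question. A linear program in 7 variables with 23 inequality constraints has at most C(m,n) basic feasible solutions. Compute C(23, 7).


Each vertex corresponds to some choice of n active constraints out of m, so the number of vertices is at most C(m, n) = m! / (n!(m-n)!).
m = 23, n = 7
Numerator: 23 * 22 * 21 * 20 * 19 * 18 * 17
Denominator: 7! = 5040
C(23, 7) = 245157


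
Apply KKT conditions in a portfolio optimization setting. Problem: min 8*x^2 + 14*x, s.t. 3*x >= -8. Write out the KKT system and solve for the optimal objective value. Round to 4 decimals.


Step 1: Try lambda = 0 (constraint inactive).
Stationarity: 2*8*x + 14 = 0
x* = -14/(2*8) = -0.875
Check constraint: 3*-0.875 = -2.625 >= -8 -- satisfied.
Step 2: Compute optimal value.
f(x*) = 8*(-0.875)^2 + 14*(-0.875) = -6.125


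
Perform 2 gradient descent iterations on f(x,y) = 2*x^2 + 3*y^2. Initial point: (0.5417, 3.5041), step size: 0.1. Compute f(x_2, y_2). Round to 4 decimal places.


Gradient descent on f(x,y) = 2*x^2 + 3*y^2.
Starting point: (0.5417, 3.5041), alpha = 0.1
Step 1: grad_x = 2*2*0.5417 = 2.1668, grad_y = 2*3*3.5041 = 21.0246
  x_1 = 0.5417 - 0.1*2.1668 = 0.325
  y_1 = 3.5041 - 0.1*21.0246 = 1.4016
Step 2: grad_x = 2*2*0.325 = 1.3001, grad_y = 2*3*1.4016 = 8.4098
  x_2 = 0.325 - 0.1*1.3001 = 0.195
  y_2 = 1.4016 - 0.1*8.4098 = 0.5607
f(0.195, 0.5607) = 2*0.195^2 + 3*0.5607^2 = 1.0191


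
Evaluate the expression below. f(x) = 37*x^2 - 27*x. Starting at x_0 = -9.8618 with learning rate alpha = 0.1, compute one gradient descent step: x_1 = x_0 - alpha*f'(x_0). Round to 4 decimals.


We compute the gradient at x_0 and apply the update.
f'(x) = 74*x - 27
f'(-9.8618) = 74*-9.8618 - 27 = -756.7732
x_1 = -9.8618 - 0.1*-756.7732 = 65.8155


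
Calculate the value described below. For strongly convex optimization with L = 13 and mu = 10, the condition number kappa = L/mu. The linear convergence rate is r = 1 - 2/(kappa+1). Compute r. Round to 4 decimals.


Step 1: Compute the condition number.
kappa = L/mu = 13/10 = 1.3
Step 2: Compute the convergence rate.
r = 1 - 2/(kappa + 1) = 1 - 2*mu/(L + mu) = (L - mu)/(L + mu) = 3/23 = 0.1304


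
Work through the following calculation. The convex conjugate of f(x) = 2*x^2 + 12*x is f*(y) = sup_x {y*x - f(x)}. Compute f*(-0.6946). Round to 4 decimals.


f*(y) = sup_x {y*x - a*x^2 - b*x} = sup_x {(y-b)*x - a*x^2}
FOC: (y - b) - 2a*x = 0 => x* = (y - b)/(2a)
x* = (-0.6946 - 12)/(2*2) = -3.1737
f*(-0.6946) = (y-b)^2/(4a) = (-0.6946 - 12)^2/(4*2)
= 161.1529/8 = 20.1441


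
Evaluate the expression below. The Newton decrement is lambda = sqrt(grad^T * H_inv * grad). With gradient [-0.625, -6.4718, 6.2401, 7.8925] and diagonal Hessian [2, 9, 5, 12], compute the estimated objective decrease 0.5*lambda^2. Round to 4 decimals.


Step 1: H is diagonal, so H^(-1) * g = [-0.3125, -0.7191, 1.248, 0.6577].
Step 2: g^T H^(-1) g = sum_i g_i^2 / H_ii
  = (-0.625)^2/2 + (-6.4718)^2/9 + (6.2401)^2/5 + (7.8925)^2/12
  = 0.1953 + 4.6538 + 7.7878 + 5.191 = 17.8278
Step 3: Objective decrease = 0.5 * g^T H^(-1) g = 8.9139


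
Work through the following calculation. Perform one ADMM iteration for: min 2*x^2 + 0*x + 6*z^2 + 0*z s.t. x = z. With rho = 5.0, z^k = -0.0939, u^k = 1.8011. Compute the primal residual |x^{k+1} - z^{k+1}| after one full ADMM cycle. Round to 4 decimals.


ADMM iteration with rho = 5.0, z^k = -0.0939, u^k = 1.8011
Step 1: x-update.
Minimize 2*x^2 + 0*x + (5.0/2)*(x + 0.0939 + 1.8011)^2
FOC: (2*2 + 5.0)*x = 0 + 5.0*(-0.0939 - 1.8011)
x^{k+1} = -1.0528
Step 2: z-update.
Minimize 6*z^2 + 0*z + (5.0/2)*(-1.0528 - z + 1.8011)^2
FOC: (2*6 + 5.0)*z = 0 + 5.0*(-1.0528 + 1.8011)
z^{k+1} = 0.2201
Step 3: u-update.
u^{k+1} = 1.8011 - 1.0528 - 0.2201 = 0.5282
Step 4: Primal residual = |-1.0528 - 0.2201| = 1.2729


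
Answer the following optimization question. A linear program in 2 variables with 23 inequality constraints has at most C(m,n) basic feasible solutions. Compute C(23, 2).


Each vertex corresponds to some choice of n active constraints out of m, so the number of vertices is at most C(m, n) = m! / (n!(m-n)!).
m = 23, n = 2
Numerator: 23 * 22
Denominator: 2! = 2
C(23, 2) = 253


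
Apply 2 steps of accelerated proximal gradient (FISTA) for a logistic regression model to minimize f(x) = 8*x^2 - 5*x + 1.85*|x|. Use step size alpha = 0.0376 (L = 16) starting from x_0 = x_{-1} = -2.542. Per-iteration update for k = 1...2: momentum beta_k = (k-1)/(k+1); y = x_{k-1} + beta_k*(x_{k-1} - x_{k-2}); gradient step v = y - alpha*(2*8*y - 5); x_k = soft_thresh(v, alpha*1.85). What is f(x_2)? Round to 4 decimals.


FISTA on f(x) = 8*x^2 - 5*x + 1.85*|x|
L = 16, alpha = 0.0376
Iteration 1: beta = 0.0, y = -2.542 + 0.0*(-2.542 + 2.542) = -2.542
  grad(y) = -45.672, v = y - alpha*grad = -0.8247
  prox(v) = soft_thresh(-0.8247, 0.0696) = -0.7552
Iteration 2: beta = 0.3333, y = -0.7552 + 0.3333*(-0.7552 + 2.542) = -0.1596
  grad(y) = -7.553, v = y - alpha*grad = 0.1244
  prox(v) = soft_thresh(0.1244, 0.0696) = 0.0549
f(x_2) = 8*0.0549^2 - 5*0.0549 + 1.85*|0.0549| = -0.1488


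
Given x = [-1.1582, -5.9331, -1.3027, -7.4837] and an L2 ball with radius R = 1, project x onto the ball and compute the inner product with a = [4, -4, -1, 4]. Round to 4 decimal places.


Step 1: Compute ||x|| (intermediates to 6 decimals).
||x|| = sqrt((-1.1582)^2 + (-5.9331)^2 + (-1.3027)^2 + (-7.4837)^2) = 9.708033
Step 2: Project.
Since ||x|| > R, scale = R/||x|| = 1/9.708033 = 0.103007, proj(x) = scale * x
proj(x) = [-0.119303, -0.611151, -0.134187, -0.770873]
Step 3: Dot product.
a^T * proj(x) = 4*(-0.119303) - 4*(-0.611151) - 1*(-0.134187) + 4*(-0.770873) = -0.9819


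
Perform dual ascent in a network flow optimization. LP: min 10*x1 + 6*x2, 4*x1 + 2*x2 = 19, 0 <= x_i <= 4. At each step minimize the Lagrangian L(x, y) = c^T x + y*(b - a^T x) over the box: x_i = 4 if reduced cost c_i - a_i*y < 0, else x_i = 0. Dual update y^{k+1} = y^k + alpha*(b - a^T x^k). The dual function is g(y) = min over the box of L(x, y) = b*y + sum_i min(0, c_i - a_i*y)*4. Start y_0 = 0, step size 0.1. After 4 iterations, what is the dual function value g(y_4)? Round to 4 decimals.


Dual ascent for LP: min 10*x1 + 6*x2, 4*x1 + 2*x2 = 19, 0 <= x_i <= 4
Step 1: y^k = 0.0, reduced costs: (10.0, 6.0)
  x^k = (0.0, 0.0), subgradient = b - a^T x = 19.0
  y^{k+1} = 0.0 + 0.1*19.0 = 1.9
Step 2: y^k = 1.9, reduced costs: (2.4, 2.2)
  x^k = (0.0, 0.0), subgradient = b - a^T x = 19.0
  y^{k+1} = 1.9 + 0.1*19.0 = 3.8
Step 3: y^k = 3.8, reduced costs: (-5.2, -1.6)
  x^k = (4.0, 4.0), subgradient = b - a^T x = -5.0
  y^{k+1} = 3.8 + 0.1*-5.0 = 3.3
Step 4: y^k = 3.3, reduced costs: (-3.2, -0.6)
  x^k = (4.0, 4.0), subgradient = b - a^T x = -5.0
  y^{k+1} = 3.3 + 0.1*-5.0 = 2.8
Dual objective at y_4 = 2.8: reduced costs (-1.2, 0.4), box minimizer x = (4.0, 0.0)
g(y_4) = b*y + (c1 - a1*y)*x1 + (c2 - a2*y)*x2 = 19*2.8 + (-1.2)*4.0 + 0.4*0.0 = 53.2 - 4.8 + 0.0 = 48.4


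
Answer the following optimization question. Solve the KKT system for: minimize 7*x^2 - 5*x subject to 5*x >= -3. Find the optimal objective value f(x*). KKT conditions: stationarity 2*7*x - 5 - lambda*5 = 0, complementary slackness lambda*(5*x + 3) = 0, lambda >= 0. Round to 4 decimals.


Step 1: Try lambda = 0 (constraint inactive).
Stationarity: 2*7*x - 5 = 0
x* = 5/(2*7) = 5/14 = 0.3571 (rounded; the exact value 5/14 is used below)
Check constraint: 5*0.3571 = 1.7855 >= -3 -- satisfied.
Step 2: Compute optimal value.
f(x*) = 7*(5/14)^2 - 5*(5/14) = -0.8929


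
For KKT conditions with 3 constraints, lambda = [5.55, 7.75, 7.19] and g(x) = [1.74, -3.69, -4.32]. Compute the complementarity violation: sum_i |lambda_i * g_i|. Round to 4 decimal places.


KKT complementary slackness check:
lambda_1 * g_1 = 5.55 * 1.74 = 9.657
lambda_2 * g_2 = 7.75 * -3.69 = -28.5975
lambda_3 * g_3 = 7.19 * -4.32 = -31.0608
Total violation = 9.657 + 28.5975 + 31.0608 = 69.3153


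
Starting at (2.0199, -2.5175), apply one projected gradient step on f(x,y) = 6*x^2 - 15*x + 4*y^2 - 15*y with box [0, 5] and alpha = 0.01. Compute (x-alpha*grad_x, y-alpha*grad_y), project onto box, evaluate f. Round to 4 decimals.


Step 1: Compute gradient at (2.0199, -2.5175).
grad_x = 2*6*2.0199 - 15 = 9.2388
grad_y = 2*4*-2.5175 - 15 = -35.14
Step 2: Gradient step.
x_raw = 2.0199 - 0.01*9.2388 = 1.9275
y_raw = -2.5175 - 0.01*-35.14 = -2.1661
Step 3: Project onto [0, 5].
x_proj = clip(1.9275) = 1.9275
y_proj = clip(-2.1661) = 0.0
Step 4: Evaluate f.
f(1.9275, 0.0) = -6.6209


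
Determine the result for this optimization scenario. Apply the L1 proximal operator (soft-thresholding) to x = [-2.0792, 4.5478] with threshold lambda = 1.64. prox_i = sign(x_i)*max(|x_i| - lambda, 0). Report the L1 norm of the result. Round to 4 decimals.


Soft-thresholding with lambda = 1.64:
prox(-2.0792) = sign(-2.0792)*max(|-2.0792| - 1.64, 0) = -0.4392
prox(4.5478) = sign(4.5478)*max(|4.5478| - 1.64, 0) = 2.9078
prox(x) = [-0.4392, 2.9078]
||prox(x)||_1 = 0.4392 + 2.9078 = 3.347


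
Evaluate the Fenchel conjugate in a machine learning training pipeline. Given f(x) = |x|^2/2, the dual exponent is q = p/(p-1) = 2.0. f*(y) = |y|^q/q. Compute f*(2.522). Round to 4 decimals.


The conjugate exponent q satisfies 1/p + 1/q = 1.
p = 2, so q = 2/(2 - 1) = 2.0
|y|^q = 2.522^2.0 = 6.3605
f*(2.522) = 6.3605 / 2.0 = 3.1802


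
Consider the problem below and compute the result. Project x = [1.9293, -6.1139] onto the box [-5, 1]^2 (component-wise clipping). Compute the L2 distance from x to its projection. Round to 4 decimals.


Project each component onto [-5, 1].
clip(1.9293) = 1.0, clip(-6.1139) = -5.0
Projection = [1.0, -5.0]
Squared diffs: [0.8636, 1.2408]
Distance = sqrt(2.1044) = 1.4506


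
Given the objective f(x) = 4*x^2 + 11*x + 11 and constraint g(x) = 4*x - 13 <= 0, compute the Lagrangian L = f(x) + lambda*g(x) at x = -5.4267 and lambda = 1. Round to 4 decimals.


Step 1: Evaluate f(x).
f(-5.4267) = 4*(-5.4267)^2 + 11*(-5.4267) + 11 = 69.1026
Step 2: Evaluate g(x).
g(-5.4267) = 4*-5.4267 - 13 = -34.7068
Step 3: Compute Lagrangian.
L = 69.1026 + 1*-34.7068 = 34.3958


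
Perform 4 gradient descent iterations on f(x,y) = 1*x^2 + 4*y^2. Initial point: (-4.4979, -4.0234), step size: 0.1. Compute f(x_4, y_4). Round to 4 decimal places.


Gradient descent on f(x,y) = 1*x^2 + 4*y^2.
Starting point: (-4.4979, -4.0234), alpha = 0.1
Step 1: grad_x = 2*1*-4.4979 = -8.9958, grad_y = 2*4*-4.0234 = -32.1872
  x_1 = -4.4979 - 0.1*-8.9958 = -3.5983
  y_1 = -4.0234 - 0.1*-32.1872 = -0.8047
Step 2: grad_x = 2*1*-3.5983 = -7.1966, grad_y = 2*4*-0.8047 = -6.4374
  x_2 = -3.5983 - 0.1*-7.1966 = -2.8787
  y_2 = -0.8047 - 0.1*-6.4374 = -0.1609
Step 3: grad_x = 2*1*-2.8787 = -5.7573, grad_y = 2*4*-0.1609 = -1.2875
  x_3 = -2.8787 - 0.1*-5.7573 = -2.3029
  y_3 = -0.1609 - 0.1*-1.2875 = -0.0322
Step 4: grad_x = 2*1*-2.3029 = -4.6058, grad_y = 2*4*-0.0322 = -0.2575
  x_4 = -2.3029 - 0.1*-4.6058 = -1.8423
  y_4 = -0.0322 - 0.1*-0.2575 = -0.0064
f(-1.8423, -0.0064) = 1*(-1.8423)^2 + 4*(-0.0064)^2 = 3.3944


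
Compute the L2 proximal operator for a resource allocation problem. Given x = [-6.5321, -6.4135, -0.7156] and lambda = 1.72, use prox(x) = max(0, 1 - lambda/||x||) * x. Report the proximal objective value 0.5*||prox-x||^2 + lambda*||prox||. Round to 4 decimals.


Step 1: Compute ||x||.
||x|| = 9.1822
Step 2: Compute scaling factor.
scale = max(0, 1 - 1.72/9.1822) = 0.8127
Step 3: prox(x) = [-5.3085, -5.2121, -0.5816]
||prox(x)|| = 7.4622
Step 4: Proximal objective.
0.5*||prox-x||^2 = 1.4792
lambda*||prox|| = 12.835
Total = 14.3142


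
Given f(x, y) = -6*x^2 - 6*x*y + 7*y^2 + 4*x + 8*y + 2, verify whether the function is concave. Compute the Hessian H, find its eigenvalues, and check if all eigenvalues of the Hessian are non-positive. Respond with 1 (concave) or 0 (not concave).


The Hessian of f(x,y) = -6*x^2 - 6*x*y + 7*y^2 + 4*x + 8*y + 2 is:
H = [[-12, -6], [-6, 14]]
Trace = -12 + 14 = 2
Determinant = -12*14 - (-6)^2 = -204
Discriminant = (2)^2 - 4*-204 = 820.0
Eigenvalues: lambda_1 = -13.3178, lambda_2 = 15.3178
The function is not concave.

0


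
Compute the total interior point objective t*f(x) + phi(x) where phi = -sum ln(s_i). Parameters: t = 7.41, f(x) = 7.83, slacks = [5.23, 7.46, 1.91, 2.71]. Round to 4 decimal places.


Step 1: Compute log-barrier.
ln values: [1.6544, 2.0096, 0.6471, 0.9969]
phi = -(1.6544 + 2.0096 + 0.6471 + 0.9969) = -5.308
Step 2: Compute augmented objective.
t*f(x) = 7.41*7.83 = 58.0203
Total = 58.0203 - 5.308 = 52.7123


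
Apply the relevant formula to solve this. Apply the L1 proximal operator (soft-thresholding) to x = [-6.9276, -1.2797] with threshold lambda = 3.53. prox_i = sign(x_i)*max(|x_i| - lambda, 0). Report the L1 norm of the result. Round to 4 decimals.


Soft-thresholding with lambda = 3.53:
prox(-6.9276) = sign(-6.9276)*max(|-6.9276| - 3.53, 0) = -3.3976
prox(-1.2797) = sign(-1.2797)*max(|-1.2797| - 3.53, 0) = 0.0
prox(x) = [-3.3976, 0.0]
||prox(x)||_1 = 3.3976 + 0.0 = 3.3976


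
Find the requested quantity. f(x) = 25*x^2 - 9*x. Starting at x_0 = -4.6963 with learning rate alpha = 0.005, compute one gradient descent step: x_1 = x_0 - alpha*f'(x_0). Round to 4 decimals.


We compute the gradient at x_0 and apply the update.
f'(x) = 50*x - 9
f'(-4.6963) = 50*-4.6963 - 9 = -243.815
x_1 = -4.6963 - 0.005*-243.815 = -3.4772


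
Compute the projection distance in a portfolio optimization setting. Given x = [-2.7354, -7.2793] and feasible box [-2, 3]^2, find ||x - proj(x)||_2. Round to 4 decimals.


Project each component onto [-2, 3].
clip(-2.7354) = -2.0, clip(-7.2793) = -2.0
Projection = [-2.0, -2.0]
Squared diffs: [0.5408, 27.871]
Distance = sqrt(28.4118) = 5.3303


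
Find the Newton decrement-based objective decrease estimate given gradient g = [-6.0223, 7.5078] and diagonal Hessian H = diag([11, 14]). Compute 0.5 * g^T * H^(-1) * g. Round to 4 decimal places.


Step 1: H is diagonal, so H^(-1) * g = [-0.5475, 0.5363].
Step 2: g^T H^(-1) g = sum_i g_i^2 / H_ii
  = (-6.0223)^2/11 + (7.5078)^2/14
  = 3.2971 + 4.0262 = 7.3233
Step 3: Objective decrease = 0.5 * g^T H^(-1) g = 3.6617


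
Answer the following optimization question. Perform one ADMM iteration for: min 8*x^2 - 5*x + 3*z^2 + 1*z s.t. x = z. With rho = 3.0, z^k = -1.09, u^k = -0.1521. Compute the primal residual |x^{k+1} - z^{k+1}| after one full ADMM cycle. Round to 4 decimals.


ADMM iteration with rho = 3.0, z^k = -1.09, u^k = -0.1521
Step 1: x-update.
Minimize 8*x^2 - 5*x + (3.0/2)*(x + 1.09 - 0.1521)^2
FOC: (2*8 + 3.0)*x = 5 + 3.0*(-1.09 + 0.1521)
x^{k+1} = 0.1151
Step 2: z-update.
Minimize 3*z^2 + 1*z + (3.0/2)*(0.1151 - z - 0.1521)^2
FOC: (2*3 + 3.0)*z = -1 + 3.0*(0.1151 - 0.1521)
z^{k+1} = -0.1235
Step 3: u-update.
u^{k+1} = -0.1521 + 0.1151 + 0.1235 = 0.0864
Step 4: Primal residual = |0.1151 + 0.1235| = 0.2385


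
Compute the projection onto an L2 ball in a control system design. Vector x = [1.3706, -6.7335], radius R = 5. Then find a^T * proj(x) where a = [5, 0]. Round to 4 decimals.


Step 1: Compute ||x|| (intermediates to 6 decimals).
||x|| = sqrt(1.3706^2 + (-6.7335)^2) = 6.871577
Step 2: Project.
Since ||x|| > R, scale = R/||x|| = 5/6.871577 = 0.727635, proj(x) = scale * x
proj(x) = [0.997297, -4.89953]
Step 3: Dot product.
a^T * proj(x) = 5*0.997297 + 0*(-4.89953) = 4.9865


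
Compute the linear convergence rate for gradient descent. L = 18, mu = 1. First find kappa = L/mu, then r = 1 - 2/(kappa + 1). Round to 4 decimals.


Step 1: Compute the condition number.
kappa = L/mu = 18/1 = 18.0
Step 2: Compute the convergence rate.
r = 1 - 2/(kappa + 1) = 1 - 2*mu/(L + mu) = (L - mu)/(L + mu) = 17/19 = 0.8947


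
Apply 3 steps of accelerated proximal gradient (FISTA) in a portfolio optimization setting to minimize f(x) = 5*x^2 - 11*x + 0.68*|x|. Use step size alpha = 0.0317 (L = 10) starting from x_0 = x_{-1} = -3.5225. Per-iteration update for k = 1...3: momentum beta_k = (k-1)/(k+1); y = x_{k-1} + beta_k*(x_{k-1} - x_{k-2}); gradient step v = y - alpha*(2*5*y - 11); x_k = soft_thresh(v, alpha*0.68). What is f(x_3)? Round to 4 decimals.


FISTA on f(x) = 5*x^2 - 11*x + 0.68*|x|
L = 10, alpha = 0.0317
Iteration 1: beta = 0.0, y = -3.5225 + 0.0*(-3.5225 + 3.5225) = -3.5225
  grad(y) = -46.225, v = y - alpha*grad = -2.0572
  prox(v) = soft_thresh(-2.0572, 0.0216) = -2.0356
Iteration 2: beta = 0.3333, y = -2.0356 + 0.3333*(-2.0356 + 3.5225) = -1.54
  grad(y) = -26.3998, v = y - alpha*grad = -0.7031
  prox(v) = soft_thresh(-0.7031, 0.0216) = -0.6816
Iteration 3: beta = 0.5, y = -0.6816 + 0.5*(-0.6816 + 2.0356) = -0.0045
  grad(y) = -11.0452, v = y - alpha*grad = 0.3456
  prox(v) = soft_thresh(0.3456, 0.0216) = 0.3241
f(x_3) = 5*0.3241^2 - 11*0.3241 + 0.68*|0.3241| = -2.8192


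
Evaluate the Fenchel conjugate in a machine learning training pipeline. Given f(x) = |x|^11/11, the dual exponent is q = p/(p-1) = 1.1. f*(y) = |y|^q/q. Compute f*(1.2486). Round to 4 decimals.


The conjugate exponent q satisfies 1/p + 1/q = 1.
p = 11, so q = 11/(11 - 1) = 1.1
|y|^q = 1.2486^1.1 = 1.2766
f*(1.2486) = 1.2766 / 1.1 = 1.1606


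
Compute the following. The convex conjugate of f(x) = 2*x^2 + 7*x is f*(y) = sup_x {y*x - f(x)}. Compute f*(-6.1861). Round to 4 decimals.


f*(y) = sup_x {y*x - a*x^2 - b*x} = sup_x {(y-b)*x - a*x^2}
FOC: (y - b) - 2a*x = 0 => x* = (y - b)/(2a)
x* = (-6.1861 - 7)/(2*2) = -3.2965
f*(-6.1861) = (y-b)^2/(4a) = (-6.1861 - 7)^2/(4*2)
= 173.8732/8 = 21.7342


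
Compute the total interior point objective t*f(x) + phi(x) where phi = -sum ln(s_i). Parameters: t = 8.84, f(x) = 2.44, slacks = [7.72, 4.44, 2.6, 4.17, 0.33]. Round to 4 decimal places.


Step 1: Compute log-barrier.
ln values: [2.0438, 1.4907, 0.9555, 1.4279, -1.1087]
phi = -(2.0438 + 1.4907 + 0.9555 + 1.4279 - 1.1087) = -4.8092
Step 2: Compute augmented objective.
t*f(x) = 8.84*2.44 = 21.5696
Total = 21.5696 - 4.8092 = 16.7604
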